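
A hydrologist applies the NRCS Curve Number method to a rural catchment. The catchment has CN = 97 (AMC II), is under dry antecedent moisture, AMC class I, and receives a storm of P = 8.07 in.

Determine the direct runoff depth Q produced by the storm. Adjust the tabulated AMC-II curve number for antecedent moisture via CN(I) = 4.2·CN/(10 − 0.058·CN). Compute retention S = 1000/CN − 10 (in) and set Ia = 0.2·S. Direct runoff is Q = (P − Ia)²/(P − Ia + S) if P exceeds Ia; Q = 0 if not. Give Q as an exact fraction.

Dry (AMC I): CN(I) = 4.2·97/(10 − 0.058·97) = (2037/5)/(2187/500) = 67900/729 ≈ 93.141
S = 1000/(67900/729) − 10 = 500/679 in ≈ 0.736 in
Initial abstraction Ia = S/5 = (500/679)/5 = 100/679 ≈ 0.147 in
P − Ia = 8.070 − 0.147 = 537953/67900 ≈ 7.923 in (> 0, runoff occurs)
Runoff Q = (P−Ia)²/(P−Ia+S) = (7.923)²/(7.923+0.736) = 289393430209/39922008700 ≈ 7.249 in

Q = 289393430209/39922008700 in ≈ 7.249 in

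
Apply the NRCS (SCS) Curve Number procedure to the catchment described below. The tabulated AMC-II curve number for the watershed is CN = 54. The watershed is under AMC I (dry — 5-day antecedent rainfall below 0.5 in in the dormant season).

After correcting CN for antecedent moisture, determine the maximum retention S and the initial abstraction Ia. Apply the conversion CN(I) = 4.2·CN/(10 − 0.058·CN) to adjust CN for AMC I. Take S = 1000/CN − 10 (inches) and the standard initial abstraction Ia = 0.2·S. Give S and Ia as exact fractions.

Dry (AMC I): CN(I) = 4.2·54/(10 − 0.058·54) = (1134/5)/(1717/250) = 56700/1717 ≈ 33.023
Retention S: 1000/CN − 10 with CN=33.023 → S = 11500/567 ≈ 20.282 in
Ia = 0.2·(11500/567) = 2300/567 in ≈ 4.056 in

S = 11500/567 in ≈ 20.282 in; Ia = 2300/567 in ≈ 4.056 in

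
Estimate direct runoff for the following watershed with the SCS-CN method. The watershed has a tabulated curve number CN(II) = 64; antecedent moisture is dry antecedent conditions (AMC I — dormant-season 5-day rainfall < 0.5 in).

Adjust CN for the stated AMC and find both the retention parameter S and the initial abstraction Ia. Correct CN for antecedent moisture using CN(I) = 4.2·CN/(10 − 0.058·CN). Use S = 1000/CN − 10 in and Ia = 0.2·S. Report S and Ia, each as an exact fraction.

Dry (AMC I): CN(I) = 4.2·64/(10 − 0.058·64) = (1344/5)/(786/125) = 5600/131 ≈ 42.748
S = 1000/(5600/131) − 10 = 375/28 in ≈ 13.393 in
Ia = 0.2S: 0.2·13.393 = 2.679 in (exactly 75/28)

S = 375/28 in ≈ 13.393 in; Ia = 75/28 in ≈ 2.679 in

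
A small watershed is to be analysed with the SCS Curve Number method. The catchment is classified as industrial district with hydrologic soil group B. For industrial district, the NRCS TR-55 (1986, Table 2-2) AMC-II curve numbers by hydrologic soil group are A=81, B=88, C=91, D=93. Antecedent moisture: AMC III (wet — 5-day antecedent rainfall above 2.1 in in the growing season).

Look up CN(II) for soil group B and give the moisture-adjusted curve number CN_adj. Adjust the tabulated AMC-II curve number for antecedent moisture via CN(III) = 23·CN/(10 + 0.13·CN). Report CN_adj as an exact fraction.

CN_adj = 6325/67 ≈ 94.403

NRCS table: industrial district, soil group B → CN(II) = 88
Wet (AMC III): CN(III) = 23·88/(10 + 0.13·88) = 2024/(536/25) = 6325/67 ≈ 94.403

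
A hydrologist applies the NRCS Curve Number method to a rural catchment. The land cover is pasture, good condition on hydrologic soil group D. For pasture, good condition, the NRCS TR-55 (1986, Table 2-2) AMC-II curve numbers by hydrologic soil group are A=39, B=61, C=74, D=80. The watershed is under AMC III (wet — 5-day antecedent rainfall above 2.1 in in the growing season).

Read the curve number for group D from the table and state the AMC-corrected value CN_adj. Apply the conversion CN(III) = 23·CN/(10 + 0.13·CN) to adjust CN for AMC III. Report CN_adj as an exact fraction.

CN_adj = 4600/51 ≈ 90.196

NRCS table: pasture, good condition, soil group D → CN(II) = 80
Wet (AMC III): CN(III) = 23·80/(10 + 0.13·80) = 1840/(102/5) = 4600/51 ≈ 90.196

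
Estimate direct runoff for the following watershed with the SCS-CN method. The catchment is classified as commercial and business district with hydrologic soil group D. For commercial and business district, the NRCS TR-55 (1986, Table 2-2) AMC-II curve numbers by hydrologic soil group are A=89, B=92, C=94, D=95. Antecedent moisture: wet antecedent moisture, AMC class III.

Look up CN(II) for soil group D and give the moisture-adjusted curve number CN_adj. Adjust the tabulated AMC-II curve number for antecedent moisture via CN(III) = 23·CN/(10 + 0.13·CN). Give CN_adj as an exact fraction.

CN_adj = 43700/447 ≈ 97.763

NRCS table: commercial and business district, soil group D → CN(II) = 95
Wet (AMC III): CN(III) = 23·95/(10 + 0.13·95) = 2185/(447/20) = 43700/447 ≈ 97.763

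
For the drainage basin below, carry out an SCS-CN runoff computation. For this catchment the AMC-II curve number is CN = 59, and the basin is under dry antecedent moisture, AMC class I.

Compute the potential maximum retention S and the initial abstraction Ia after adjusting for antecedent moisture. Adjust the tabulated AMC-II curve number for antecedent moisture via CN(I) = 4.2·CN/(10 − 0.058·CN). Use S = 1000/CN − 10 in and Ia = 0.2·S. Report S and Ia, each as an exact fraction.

S = 20500/1239 in ≈ 16.546 in; Ia = 4100/1239 in ≈ 3.309 in

CN(I) from CN(II)=59: (4.2·59)/(10 − 0.058·59) = 123900/3289 ≈ 37.671
Retention S: 1000/CN − 10 with CN=37.671 → S = 20500/1239 ≈ 16.546 in
Initial abstraction Ia = S/5 = (20500/1239)/5 = 4100/1239 ≈ 3.309 in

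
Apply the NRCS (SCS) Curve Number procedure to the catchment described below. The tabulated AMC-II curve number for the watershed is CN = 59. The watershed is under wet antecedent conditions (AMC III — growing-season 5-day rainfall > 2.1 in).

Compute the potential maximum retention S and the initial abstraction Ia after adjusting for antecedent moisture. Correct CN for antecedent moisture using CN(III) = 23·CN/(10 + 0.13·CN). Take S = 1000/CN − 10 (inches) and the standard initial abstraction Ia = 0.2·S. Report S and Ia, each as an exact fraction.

Adjust CN=59 to AMC III: 23·59/(10 + 0.13·59) → 1357 ÷ (1767/100) = 135700/1767 ≈ 76.797
Max retention: S = 1000/(135700/1767) − 10 = 4100/1357 in (≈ 3.021 in)
Ia = 0.2S: 0.2·3.021 = 0.604 in (exactly 820/1357)

S = 4100/1357 in ≈ 3.021 in; Ia = 820/1357 in ≈ 0.604 in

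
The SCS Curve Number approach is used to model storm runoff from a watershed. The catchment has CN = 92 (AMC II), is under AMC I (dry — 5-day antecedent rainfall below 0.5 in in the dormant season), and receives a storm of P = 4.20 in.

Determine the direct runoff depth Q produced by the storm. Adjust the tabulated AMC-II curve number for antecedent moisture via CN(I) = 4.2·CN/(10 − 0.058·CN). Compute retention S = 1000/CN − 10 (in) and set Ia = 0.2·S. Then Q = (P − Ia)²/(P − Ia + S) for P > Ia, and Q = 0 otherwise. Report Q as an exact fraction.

Dry (AMC I): CN(I) = 4.2·92/(10 − 0.058·92) = (1932/5)/(583/125) = 48300/583 ≈ 82.847
Retention S: 1000/CN − 10 with CN=82.847 → S = 1000/483 ≈ 2.070 in
Initial abstraction Ia = S/5 = (1000/483)/5 = 200/483 ≈ 0.414 in
Since P=4.200 > Ia=0.414: effective rainfall P−Ia = 9143/2415 in
Runoff Q = (P−Ia)²/(P−Ia+S) = (3.786)²/(3.786+2.070) = 83594449/34155345 ≈ 2.447 in

Q = 83594449/34155345 in ≈ 2.447 in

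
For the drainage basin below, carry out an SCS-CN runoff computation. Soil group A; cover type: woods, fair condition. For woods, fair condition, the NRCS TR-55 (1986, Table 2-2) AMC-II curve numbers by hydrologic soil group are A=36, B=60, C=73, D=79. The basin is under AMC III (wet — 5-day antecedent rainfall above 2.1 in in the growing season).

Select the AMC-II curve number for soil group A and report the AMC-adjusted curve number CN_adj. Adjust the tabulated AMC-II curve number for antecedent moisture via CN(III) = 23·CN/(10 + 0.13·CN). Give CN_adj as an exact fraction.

NRCS table: woods, fair condition, soil group A → CN(II) = 36
CN(III) from CN(II)=36: (23·36)/(10 + 0.13·36) = 20700/367 ≈ 56.403

CN_adj = 20700/367 ≈ 56.403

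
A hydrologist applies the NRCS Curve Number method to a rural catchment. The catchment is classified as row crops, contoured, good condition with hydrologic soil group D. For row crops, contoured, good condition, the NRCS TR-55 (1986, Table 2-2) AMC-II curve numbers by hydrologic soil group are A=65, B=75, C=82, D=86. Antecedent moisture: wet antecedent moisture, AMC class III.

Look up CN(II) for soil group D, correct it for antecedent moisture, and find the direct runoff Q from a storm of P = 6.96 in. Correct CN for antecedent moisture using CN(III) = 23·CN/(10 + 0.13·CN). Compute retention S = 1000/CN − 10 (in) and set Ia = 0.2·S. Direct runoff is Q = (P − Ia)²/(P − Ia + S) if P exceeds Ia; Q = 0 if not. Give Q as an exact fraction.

Q = 14210619698/2300488175 in ≈ 6.177 in

NRCS table: row crops, contoured, good condition, soil group D → CN(II) = 86
CN(III) from CN(II)=86: (23·86)/(10 + 0.13·86) = 98900/1059 ≈ 93.390
S = 1000/(98900/1059) − 10 = 700/989 in ≈ 0.708 in
Initial abstraction Ia = S/5 = (700/989)/5 = 140/989 ≈ 0.142 in
P − Ia = 6.960 − 0.142 = 168586/24725 ≈ 6.818 in (> 0, runoff occurs)
Q: (168586/24725)² ÷ (186086/24725) = 14210619698/2300488175 in (≈ 6.177 in)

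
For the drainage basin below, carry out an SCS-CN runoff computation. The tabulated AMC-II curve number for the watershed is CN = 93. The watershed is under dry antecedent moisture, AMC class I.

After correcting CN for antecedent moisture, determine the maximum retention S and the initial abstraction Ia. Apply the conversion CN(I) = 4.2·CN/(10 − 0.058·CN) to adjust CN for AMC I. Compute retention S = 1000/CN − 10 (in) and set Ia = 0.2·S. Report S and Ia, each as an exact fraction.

CN(I) from CN(II)=93: (4.2·93)/(10 − 0.058·93) = 27900/329 ≈ 84.802
Retention S: 1000/CN − 10 with CN=84.802 → S = 500/279 ≈ 1.792 in
Ia = 0.2·(500/279) = 100/279 in ≈ 0.358 in

S = 500/279 in ≈ 1.792 in; Ia = 100/279 in ≈ 0.358 in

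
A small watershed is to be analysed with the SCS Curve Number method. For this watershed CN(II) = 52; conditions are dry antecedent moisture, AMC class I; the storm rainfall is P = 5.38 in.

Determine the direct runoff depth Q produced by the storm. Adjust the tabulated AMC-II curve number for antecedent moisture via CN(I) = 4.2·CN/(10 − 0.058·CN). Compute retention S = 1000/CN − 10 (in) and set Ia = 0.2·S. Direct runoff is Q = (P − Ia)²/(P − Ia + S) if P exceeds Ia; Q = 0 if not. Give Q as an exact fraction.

Dry (AMC I): CN(I) = 4.2·52/(10 − 0.058·52) = (1092/5)/(873/125) = 9100/291 ≈ 31.271
Max retention: S = 1000/(9100/291) − 10 = 2000/91 in (≈ 21.978 in)
Initial abstraction Ia = S/5 = (2000/91)/5 = 400/91 ≈ 4.396 in
P − Ia = 5.380 − 4.396 = 4479/4550 ≈ 0.984 in (> 0, runoff occurs)
Q: (4479/4550)² ÷ (104479/4550) = 20061441/475379450 in (≈ 0.042 in)

Q = 20061441/475379450 in ≈ 0.042 in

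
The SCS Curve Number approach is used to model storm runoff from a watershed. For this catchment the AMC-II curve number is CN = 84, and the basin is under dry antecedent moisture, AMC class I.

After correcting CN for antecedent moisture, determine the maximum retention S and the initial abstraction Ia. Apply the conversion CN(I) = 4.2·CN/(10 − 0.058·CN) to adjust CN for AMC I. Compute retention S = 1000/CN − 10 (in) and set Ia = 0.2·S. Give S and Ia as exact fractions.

Adjust CN=84 to AMC I: 4.2·84/(10 − 0.058·84) → (1764/5) ÷ (641/125) = 44100/641 ≈ 68.799
Max retention: S = 1000/(44100/641) − 10 = 2000/441 in (≈ 4.535 in)
Ia = 0.2S: 0.2·4.535 = 0.907 in (exactly 400/441)

S = 2000/441 in ≈ 4.535 in; Ia = 400/441 in ≈ 0.907 in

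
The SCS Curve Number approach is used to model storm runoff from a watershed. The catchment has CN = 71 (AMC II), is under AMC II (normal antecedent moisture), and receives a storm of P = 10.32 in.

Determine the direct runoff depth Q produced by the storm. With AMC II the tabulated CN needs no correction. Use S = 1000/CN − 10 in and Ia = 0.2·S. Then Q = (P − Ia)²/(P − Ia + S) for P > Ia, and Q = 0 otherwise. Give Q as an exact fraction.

Q = 142264712/21404725 in ≈ 6.646 in

AMC II — tabulated CN = 71 applies directly.
Retention S: 1000/CN − 10 with CN=71.000 → S = 290/71 ≈ 4.085 in
Ia = 0.2·(290/71) = 58/71 in ≈ 0.817 in
Since P=10.320 > Ia=0.817: effective rainfall P−Ia = 16868/1775 in
Runoff Q = (P−Ia)²/(P−Ia+S) = (9.503)²/(9.503+4.085) = 142264712/21404725 ≈ 6.646 in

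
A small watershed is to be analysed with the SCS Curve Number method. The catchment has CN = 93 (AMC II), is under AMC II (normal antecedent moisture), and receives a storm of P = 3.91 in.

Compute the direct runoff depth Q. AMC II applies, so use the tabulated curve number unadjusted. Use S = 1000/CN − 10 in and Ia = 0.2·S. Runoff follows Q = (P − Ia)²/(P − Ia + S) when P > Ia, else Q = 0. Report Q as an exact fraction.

Q = 1222411369/390255900 in ≈ 3.132 in

AMC II — tabulated CN = 93 applies directly.
Retention S: 1000/CN − 10 with CN=93.000 → S = 70/93 ≈ 0.753 in
Ia = 0.2S: 0.2·0.753 = 0.151 in (exactly 14/93)
Since P=3.910 > Ia=0.151: effective rainfall P−Ia = 34963/9300 in
Q: (34963/9300)² ÷ (41963/9300) = 1222411369/390255900 in (≈ 3.132 in)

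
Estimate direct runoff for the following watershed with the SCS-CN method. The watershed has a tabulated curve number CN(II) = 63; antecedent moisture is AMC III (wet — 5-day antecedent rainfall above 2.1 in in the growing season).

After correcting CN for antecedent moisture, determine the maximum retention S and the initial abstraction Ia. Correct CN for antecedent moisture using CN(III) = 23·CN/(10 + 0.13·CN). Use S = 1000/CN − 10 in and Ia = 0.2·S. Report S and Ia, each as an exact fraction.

Wet (AMC III): CN(III) = 23·63/(10 + 0.13·63) = 1449/(1819/100) = 144900/1819 ≈ 79.659
Max retention: S = 1000/(144900/1819) − 10 = 3700/1449 in (≈ 2.553 in)
Initial abstraction Ia = S/5 = (3700/1449)/5 = 740/1449 ≈ 0.511 in

S = 3700/1449 in ≈ 2.553 in; Ia = 740/1449 in ≈ 0.511 in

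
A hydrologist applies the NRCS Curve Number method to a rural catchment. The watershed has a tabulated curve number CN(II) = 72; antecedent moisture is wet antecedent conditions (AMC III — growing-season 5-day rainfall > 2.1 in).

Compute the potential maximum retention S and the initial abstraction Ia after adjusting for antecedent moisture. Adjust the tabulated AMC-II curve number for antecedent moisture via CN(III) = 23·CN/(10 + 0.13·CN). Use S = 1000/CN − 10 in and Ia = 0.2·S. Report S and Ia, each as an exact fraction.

Adjust CN=72 to AMC III: 23·72/(10 + 0.13·72) → 1656 ÷ (484/25) = 10350/121 ≈ 85.537
Retention S: 1000/CN − 10 with CN=85.537 → S = 350/207 ≈ 1.691 in
Ia = 0.2S: 0.2·1.691 = 0.338 in (exactly 70/207)

S = 350/207 in ≈ 1.691 in; Ia = 70/207 in ≈ 0.338 in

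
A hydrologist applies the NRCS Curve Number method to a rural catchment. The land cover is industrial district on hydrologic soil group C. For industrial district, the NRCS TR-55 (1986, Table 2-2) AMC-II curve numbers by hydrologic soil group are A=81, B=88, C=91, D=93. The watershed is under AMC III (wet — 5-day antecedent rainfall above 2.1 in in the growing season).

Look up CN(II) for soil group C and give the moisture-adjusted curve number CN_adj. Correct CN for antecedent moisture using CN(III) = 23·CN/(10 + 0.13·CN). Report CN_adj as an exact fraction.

NRCS table: industrial district, soil group C → CN(II) = 91
Adjust CN=91 to AMC III: 23·91/(10 + 0.13·91) → 2093 ÷ (2183/100) = 209300/2183 ≈ 95.877

CN_adj = 209300/2183 ≈ 95.877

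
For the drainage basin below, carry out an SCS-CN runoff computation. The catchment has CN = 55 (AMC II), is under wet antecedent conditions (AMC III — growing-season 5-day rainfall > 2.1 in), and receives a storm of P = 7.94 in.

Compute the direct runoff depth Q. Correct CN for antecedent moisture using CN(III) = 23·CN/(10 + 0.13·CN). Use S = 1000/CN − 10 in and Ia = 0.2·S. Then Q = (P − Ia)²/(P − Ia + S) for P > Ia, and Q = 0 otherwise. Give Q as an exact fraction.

Q = 8361456481/1725978650 in ≈ 4.844 in

Adjust CN=55 to AMC III: 23·55/(10 + 0.13·55) → 1265 ÷ (343/20) = 25300/343 ≈ 73.761
S = 1000/(25300/343) − 10 = 900/253 in ≈ 3.557 in
Ia = 0.2·(900/253) = 180/253 in ≈ 0.711 in
P − Ia = 7.940 − 0.711 = 91441/12650 ≈ 7.229 in (> 0, runoff occurs)
Q: (91441/12650)² ÷ (136441/12650) = 8361456481/1725978650 in (≈ 4.844 in)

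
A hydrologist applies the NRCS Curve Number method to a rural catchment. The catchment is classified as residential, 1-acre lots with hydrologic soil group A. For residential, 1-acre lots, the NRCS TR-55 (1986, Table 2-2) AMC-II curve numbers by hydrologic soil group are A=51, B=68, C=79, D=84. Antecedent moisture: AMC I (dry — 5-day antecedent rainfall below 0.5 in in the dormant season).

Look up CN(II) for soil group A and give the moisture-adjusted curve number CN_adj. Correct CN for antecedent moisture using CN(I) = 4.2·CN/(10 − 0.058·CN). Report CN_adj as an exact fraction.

CN_adj = 15300/503 ≈ 30.417

NRCS table: residential, 1-acre lots, soil group A → CN(II) = 51
Adjust CN=51 to AMC I: 4.2·51/(10 − 0.058·51) → (1071/5) ÷ (3521/500) = 15300/503 ≈ 30.417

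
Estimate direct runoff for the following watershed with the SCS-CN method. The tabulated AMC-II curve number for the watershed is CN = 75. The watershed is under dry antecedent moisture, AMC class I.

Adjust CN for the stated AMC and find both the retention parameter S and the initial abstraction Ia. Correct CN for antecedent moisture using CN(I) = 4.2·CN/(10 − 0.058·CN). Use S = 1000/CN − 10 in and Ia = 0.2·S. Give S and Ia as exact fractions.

Dry (AMC I): CN(I) = 4.2·75/(10 − 0.058·75) = 315/(113/20) = 6300/113 ≈ 55.752
S = 1000/(6300/113) − 10 = 500/63 in ≈ 7.937 in
Ia = 0.2·(500/63) = 100/63 in ≈ 1.587 in

S = 500/63 in ≈ 7.937 in; Ia = 100/63 in ≈ 1.587 in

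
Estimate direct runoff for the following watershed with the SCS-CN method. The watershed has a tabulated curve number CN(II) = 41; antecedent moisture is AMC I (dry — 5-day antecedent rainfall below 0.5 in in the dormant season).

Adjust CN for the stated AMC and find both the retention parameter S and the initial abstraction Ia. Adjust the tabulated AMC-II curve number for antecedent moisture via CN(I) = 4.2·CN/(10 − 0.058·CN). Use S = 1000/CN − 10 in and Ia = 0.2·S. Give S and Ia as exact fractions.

S = 29500/861 in ≈ 34.262 in; Ia = 5900/861 in ≈ 6.852 in

CN(I) from CN(II)=41: (4.2·41)/(10 − 0.058·41) = 86100/3811 ≈ 22.592
Max retention: S = 1000/(86100/3811) − 10 = 29500/861 in (≈ 34.262 in)
Ia = 0.2·(29500/861) = 5900/861 in ≈ 6.852 in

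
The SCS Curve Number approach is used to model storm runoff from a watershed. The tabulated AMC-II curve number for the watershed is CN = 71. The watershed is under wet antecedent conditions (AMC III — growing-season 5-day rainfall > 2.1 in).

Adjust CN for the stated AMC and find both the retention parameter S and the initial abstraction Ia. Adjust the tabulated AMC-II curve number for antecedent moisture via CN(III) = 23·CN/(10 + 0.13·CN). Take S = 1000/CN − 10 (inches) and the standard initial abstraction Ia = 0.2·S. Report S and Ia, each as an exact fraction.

S = 2900/1633 in ≈ 1.776 in; Ia = 580/1633 in ≈ 0.355 in

Adjust CN=71 to AMC III: 23·71/(10 + 0.13·71) → 1633 ÷ (1923/100) = 163300/1923 ≈ 84.919
Retention S: 1000/CN − 10 with CN=84.919 → S = 2900/1633 ≈ 1.776 in
Initial abstraction Ia = S/5 = (2900/1633)/5 = 580/1633 ≈ 0.355 in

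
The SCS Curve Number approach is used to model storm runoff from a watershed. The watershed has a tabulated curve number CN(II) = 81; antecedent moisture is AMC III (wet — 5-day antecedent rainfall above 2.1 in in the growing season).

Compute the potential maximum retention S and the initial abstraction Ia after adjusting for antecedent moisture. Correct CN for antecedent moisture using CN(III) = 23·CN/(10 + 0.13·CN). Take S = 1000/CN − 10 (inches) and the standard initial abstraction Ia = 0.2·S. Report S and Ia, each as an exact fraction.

Adjust CN=81 to AMC III: 23·81/(10 + 0.13·81) → 1863 ÷ (2053/100) = 186300/2053 ≈ 90.745
Retention S: 1000/CN − 10 with CN=90.745 → S = 1900/1863 ≈ 1.020 in
Initial abstraction Ia = S/5 = (1900/1863)/5 = 380/1863 ≈ 0.204 in

S = 1900/1863 in ≈ 1.020 in; Ia = 380/1863 in ≈ 0.204 in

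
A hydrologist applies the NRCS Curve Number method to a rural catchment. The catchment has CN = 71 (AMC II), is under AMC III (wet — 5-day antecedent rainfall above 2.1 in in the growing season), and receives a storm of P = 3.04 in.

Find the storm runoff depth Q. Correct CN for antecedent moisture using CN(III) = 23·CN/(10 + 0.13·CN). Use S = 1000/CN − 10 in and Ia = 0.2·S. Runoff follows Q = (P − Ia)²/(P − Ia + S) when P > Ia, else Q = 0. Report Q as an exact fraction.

Q = 3003478416/1858639775 in ≈ 1.616 in

Wet (AMC III): CN(III) = 23·71/(10 + 0.13·71) = 1633/(1923/100) = 163300/1923 ≈ 84.919
Retention S: 1000/CN − 10 with CN=84.919 → S = 2900/1633 ≈ 1.776 in
Ia = 0.2·(2900/1633) = 580/1633 in ≈ 0.355 in
Excess rainfall: 3.040 − 0.355 = 2.685 in; P > Ia so Q > 0
Runoff Q = (P−Ia)²/(P−Ia+S) = (2.685)²/(2.685+1.776) = 3003478416/1858639775 ≈ 1.616 in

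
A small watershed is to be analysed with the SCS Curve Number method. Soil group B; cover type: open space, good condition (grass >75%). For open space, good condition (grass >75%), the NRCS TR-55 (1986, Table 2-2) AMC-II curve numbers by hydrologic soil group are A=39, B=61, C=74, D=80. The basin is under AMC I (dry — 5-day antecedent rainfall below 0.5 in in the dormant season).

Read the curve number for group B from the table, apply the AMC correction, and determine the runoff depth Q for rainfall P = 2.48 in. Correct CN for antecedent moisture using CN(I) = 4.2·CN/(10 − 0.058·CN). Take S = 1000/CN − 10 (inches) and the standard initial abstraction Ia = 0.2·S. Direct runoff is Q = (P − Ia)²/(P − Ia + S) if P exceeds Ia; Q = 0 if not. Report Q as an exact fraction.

Q = 0 in ≈ 0.000 in

NRCS table: open space, good condition (grass >75%), soil group B → CN(II) = 61
Adjust CN=61 to AMC I: 4.2·61/(10 − 0.058·61) → (1281/5) ÷ (3231/500) = 42700/1077 ≈ 39.647
Retention S: 1000/CN − 10 with CN=39.647 → S = 6500/427 ≈ 15.222 in
Initial abstraction Ia = S/5 = (6500/427)/5 = 1300/427 ≈ 3.044 in
P = 2.480 ≤ Ia = 3.044 in: entire storm abstracted, Q = 0.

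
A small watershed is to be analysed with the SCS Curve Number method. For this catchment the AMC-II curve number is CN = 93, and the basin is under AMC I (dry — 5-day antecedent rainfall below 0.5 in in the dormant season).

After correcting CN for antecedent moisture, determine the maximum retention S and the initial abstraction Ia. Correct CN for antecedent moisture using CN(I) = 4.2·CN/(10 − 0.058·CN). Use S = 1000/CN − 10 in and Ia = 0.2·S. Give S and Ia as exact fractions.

CN(I) from CN(II)=93: (4.2·93)/(10 − 0.058·93) = 27900/329 ≈ 84.802
Max retention: S = 1000/(27900/329) − 10 = 500/279 in (≈ 1.792 in)
Ia = 0.2·(500/279) = 100/279 in ≈ 0.358 in

S = 500/279 in ≈ 1.792 in; Ia = 100/279 in ≈ 0.358 in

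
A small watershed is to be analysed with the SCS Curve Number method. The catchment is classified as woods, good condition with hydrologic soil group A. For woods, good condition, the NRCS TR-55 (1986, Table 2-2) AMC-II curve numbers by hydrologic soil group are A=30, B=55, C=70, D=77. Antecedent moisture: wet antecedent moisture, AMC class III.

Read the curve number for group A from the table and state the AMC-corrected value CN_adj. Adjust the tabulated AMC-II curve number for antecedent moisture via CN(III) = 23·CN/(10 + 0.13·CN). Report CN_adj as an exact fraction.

CN_adj = 6900/139 ≈ 49.640

NRCS table: woods, good condition, soil group A → CN(II) = 30
Wet (AMC III): CN(III) = 23·30/(10 + 0.13·30) = 690/(139/10) = 6900/139 ≈ 49.640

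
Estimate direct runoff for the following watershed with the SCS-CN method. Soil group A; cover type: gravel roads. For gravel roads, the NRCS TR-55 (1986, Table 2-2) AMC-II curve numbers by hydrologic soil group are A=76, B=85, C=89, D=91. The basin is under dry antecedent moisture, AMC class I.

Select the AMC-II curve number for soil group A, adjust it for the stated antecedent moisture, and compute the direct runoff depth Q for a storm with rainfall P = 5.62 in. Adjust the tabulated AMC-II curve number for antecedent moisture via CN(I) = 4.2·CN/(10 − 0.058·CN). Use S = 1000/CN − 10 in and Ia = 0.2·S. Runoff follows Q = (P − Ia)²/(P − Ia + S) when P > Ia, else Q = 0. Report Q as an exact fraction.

Q = 749281129/514530450 in ≈ 1.456 in

NRCS table: gravel roads, soil group A → CN(II) = 76
CN(I) from CN(II)=76: (4.2·76)/(10 − 0.058·76) = 13300/233 ≈ 57.082
Retention S: 1000/CN − 10 with CN=57.082 → S = 1000/133 ≈ 7.519 in
Ia = 0.2S: 0.2·7.519 = 1.504 in (exactly 200/133)
Excess rainfall: 5.620 − 1.504 = 4.116 in; P > Ia so Q > 0
Runoff Q = (P−Ia)²/(P−Ia+S) = (4.116)²/(4.116+7.519) = 749281129/514530450 ≈ 1.456 in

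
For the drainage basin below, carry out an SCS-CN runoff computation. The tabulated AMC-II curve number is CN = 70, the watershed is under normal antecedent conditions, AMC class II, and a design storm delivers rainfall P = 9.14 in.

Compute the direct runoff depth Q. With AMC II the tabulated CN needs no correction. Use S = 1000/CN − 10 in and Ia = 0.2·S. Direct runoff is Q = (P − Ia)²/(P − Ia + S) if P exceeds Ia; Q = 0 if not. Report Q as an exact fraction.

Q = 8404201/1539650 in ≈ 5.459 in

Average conditions: CN = 70 (no AMC adjustment).
Retention S: 1000/CN − 10 with CN=70.000 → S = 30/7 ≈ 4.286 in
Ia = 0.2·(30/7) = 6/7 in ≈ 0.857 in
Excess rainfall: 9.140 − 0.857 = 8.283 in; P > Ia so Q > 0
Q: (2899/350)² ÷ (4399/350) = 8404201/1539650 in (≈ 5.459 in)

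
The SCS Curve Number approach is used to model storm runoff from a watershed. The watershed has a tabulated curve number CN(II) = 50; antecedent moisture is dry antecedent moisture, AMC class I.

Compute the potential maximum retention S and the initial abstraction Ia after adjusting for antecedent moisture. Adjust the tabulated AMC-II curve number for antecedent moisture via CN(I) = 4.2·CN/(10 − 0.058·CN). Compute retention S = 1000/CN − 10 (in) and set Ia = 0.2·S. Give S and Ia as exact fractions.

S = 500/21 in ≈ 23.810 in; Ia = 100/21 in ≈ 4.762 in

Adjust CN=50 to AMC I: 4.2·50/(10 − 0.058·50) → 210 ÷ (71/10) = 2100/71 ≈ 29.577
Max retention: S = 1000/(2100/71) − 10 = 500/21 in (≈ 23.810 in)
Ia = 0.2S: 0.2·23.810 = 4.762 in (exactly 100/21)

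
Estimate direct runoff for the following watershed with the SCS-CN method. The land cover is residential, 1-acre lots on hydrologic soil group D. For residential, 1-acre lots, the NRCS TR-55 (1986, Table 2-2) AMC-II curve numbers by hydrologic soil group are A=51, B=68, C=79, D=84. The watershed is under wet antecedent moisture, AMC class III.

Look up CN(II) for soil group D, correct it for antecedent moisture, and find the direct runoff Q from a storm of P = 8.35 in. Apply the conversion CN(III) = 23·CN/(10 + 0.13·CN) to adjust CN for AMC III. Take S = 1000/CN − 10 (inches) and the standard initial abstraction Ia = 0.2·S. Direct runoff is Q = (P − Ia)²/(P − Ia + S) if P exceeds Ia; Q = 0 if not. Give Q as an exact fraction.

Q = 6250641721/841009260 in ≈ 7.432 in

NRCS table: residential, 1-acre lots, soil group D → CN(II) = 84
Wet (AMC III): CN(III) = 23·84/(10 + 0.13·84) = 1932/(523/25) = 48300/523 ≈ 92.352
Retention S: 1000/CN − 10 with CN=92.352 → S = 400/483 ≈ 0.828 in
Initial abstraction Ia = S/5 = (400/483)/5 = 80/483 ≈ 0.166 in
Excess rainfall: 8.350 − 0.166 = 8.184 in; P > Ia so Q > 0
Q = (79061/9660)²/((79061/9660) + 400/483) = (6250641721/93315600)/(87061/9660) = 6250641721/841009260 in ≈ 7.432 in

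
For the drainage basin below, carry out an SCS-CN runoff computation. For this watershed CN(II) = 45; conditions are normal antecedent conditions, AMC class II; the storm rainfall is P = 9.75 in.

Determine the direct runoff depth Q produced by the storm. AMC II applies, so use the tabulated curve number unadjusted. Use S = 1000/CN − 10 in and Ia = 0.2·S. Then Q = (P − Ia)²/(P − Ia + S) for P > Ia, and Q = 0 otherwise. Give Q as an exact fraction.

Average conditions: CN = 45 (no AMC adjustment).
Max retention: S = 1000/45 − 10 = 110/9 in (≈ 12.222 in)
Ia = 0.2·(110/9) = 22/9 in ≈ 2.444 in
P − Ia = 9.750 − 2.444 = 263/36 ≈ 7.306 in (> 0, runoff occurs)
Runoff Q = (P−Ia)²/(P−Ia+S) = (7.306)²/(7.306+12.222) = 69169/25308 ≈ 2.733 in

Q = 69169/25308 in ≈ 2.733 in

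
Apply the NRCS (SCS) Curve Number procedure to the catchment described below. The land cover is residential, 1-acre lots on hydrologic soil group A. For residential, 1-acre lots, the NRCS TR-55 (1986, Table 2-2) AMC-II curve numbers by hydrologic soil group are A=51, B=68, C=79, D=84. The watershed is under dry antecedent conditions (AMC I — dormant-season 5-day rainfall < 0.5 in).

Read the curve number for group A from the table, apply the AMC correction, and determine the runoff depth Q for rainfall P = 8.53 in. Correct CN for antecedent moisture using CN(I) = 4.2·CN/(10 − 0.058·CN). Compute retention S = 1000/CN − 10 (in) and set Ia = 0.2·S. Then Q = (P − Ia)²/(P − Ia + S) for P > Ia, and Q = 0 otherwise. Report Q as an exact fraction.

Q = 3661339081/6280787700 in ≈ 0.583 in

NRCS table: residential, 1-acre lots, soil group A → CN(II) = 51
Adjust CN=51 to AMC I: 4.2·51/(10 − 0.058·51) → (1071/5) ÷ (3521/500) = 15300/503 ≈ 30.417
S = 1000/(15300/503) − 10 = 3500/153 in ≈ 22.876 in
Ia = 0.2S: 0.2·22.876 = 4.575 in (exactly 700/153)
Excess rainfall: 8.530 − 4.575 = 3.955 in; P > Ia so Q > 0
Q = (60509/15300)²/((60509/15300) + 3500/153) = (3661339081/234090000)/(410509/15300) = 3661339081/6280787700 in ≈ 0.583 in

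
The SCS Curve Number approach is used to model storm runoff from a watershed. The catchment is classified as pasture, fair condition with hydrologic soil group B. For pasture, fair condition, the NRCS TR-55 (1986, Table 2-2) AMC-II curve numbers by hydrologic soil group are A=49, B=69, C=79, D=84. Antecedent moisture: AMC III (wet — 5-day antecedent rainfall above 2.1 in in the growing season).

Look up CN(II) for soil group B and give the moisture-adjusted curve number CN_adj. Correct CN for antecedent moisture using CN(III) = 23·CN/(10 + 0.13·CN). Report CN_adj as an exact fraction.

CN_adj = 158700/1897 ≈ 83.658

NRCS table: pasture, fair condition, soil group B → CN(II) = 69
Wet (AMC III): CN(III) = 23·69/(10 + 0.13·69) = 1587/(1897/100) = 158700/1897 ≈ 83.658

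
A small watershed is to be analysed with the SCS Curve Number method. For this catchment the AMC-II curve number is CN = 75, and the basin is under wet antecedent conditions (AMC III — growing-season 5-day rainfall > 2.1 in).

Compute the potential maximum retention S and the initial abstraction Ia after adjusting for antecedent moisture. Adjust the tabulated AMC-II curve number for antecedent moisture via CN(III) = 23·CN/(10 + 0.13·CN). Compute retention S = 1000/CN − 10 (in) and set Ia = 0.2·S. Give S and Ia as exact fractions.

S = 100/69 in ≈ 1.449 in; Ia = 20/69 in ≈ 0.290 in

Adjust CN=75 to AMC III: 23·75/(10 + 0.13·75) → 1725 ÷ (79/4) = 6900/79 ≈ 87.342
S = 1000/(6900/79) − 10 = 100/69 in ≈ 1.449 in
Ia = 0.2·(100/69) = 20/69 in ≈ 0.290 in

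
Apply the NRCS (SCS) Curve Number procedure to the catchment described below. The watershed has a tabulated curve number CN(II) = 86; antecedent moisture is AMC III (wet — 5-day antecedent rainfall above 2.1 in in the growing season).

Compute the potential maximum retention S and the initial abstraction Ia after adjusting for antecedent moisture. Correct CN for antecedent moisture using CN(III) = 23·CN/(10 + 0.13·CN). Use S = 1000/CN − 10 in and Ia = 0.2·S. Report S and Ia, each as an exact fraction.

Adjust CN=86 to AMC III: 23·86/(10 + 0.13·86) → 1978 ÷ (1059/50) = 98900/1059 ≈ 93.390
S = 1000/(98900/1059) − 10 = 700/989 in ≈ 0.708 in
Initial abstraction Ia = S/5 = (700/989)/5 = 140/989 ≈ 0.142 in

S = 700/989 in ≈ 0.708 in; Ia = 140/989 in ≈ 0.142 in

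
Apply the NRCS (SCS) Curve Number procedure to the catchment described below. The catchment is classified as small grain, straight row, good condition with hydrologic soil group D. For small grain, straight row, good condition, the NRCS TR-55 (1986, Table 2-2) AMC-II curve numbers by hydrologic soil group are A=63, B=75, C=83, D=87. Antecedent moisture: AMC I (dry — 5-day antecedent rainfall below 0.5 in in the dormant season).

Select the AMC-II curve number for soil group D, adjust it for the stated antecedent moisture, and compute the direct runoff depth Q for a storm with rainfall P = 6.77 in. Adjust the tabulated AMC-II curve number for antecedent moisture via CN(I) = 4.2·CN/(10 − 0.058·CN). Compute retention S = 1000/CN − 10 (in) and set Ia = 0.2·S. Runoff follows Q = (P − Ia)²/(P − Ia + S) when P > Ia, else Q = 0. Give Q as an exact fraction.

Q = 1225181120641/320981793300 in ≈ 3.817 in

NRCS table: small grain, straight row, good condition, soil group D → CN(II) = 87
Dry (AMC I): CN(I) = 4.2·87/(10 − 0.058·87) = (1827/5)/(2477/500) = 182700/2477 ≈ 73.759
S = 1000/(182700/2477) − 10 = 6500/1827 in ≈ 3.558 in
Initial abstraction Ia = S/5 = (6500/1827)/5 = 1300/1827 ≈ 0.712 in
Since P=6.770 > Ia=0.712: effective rainfall P−Ia = 1106879/182700 in
Runoff Q = (P−Ia)²/(P−Ia+S) = (6.058)²/(6.058+3.558) = 1225181120641/320981793300 ≈ 3.817 in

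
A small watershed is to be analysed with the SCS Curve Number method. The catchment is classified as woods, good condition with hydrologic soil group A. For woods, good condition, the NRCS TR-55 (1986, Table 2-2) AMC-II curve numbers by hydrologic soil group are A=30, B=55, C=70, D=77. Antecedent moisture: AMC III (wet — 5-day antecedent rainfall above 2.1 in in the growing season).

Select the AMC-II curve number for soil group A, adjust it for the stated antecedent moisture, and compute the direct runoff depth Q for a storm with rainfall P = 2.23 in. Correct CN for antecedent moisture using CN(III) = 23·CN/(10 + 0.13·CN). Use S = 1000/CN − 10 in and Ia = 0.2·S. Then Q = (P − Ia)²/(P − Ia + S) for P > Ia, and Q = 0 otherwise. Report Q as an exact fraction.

NRCS table: woods, good condition, soil group A → CN(II) = 30
Wet (AMC III): CN(III) = 23·30/(10 + 0.13·30) = 690/(139/10) = 6900/139 ≈ 49.640
S = 1000/(6900/139) − 10 = 700/69 in ≈ 10.145 in
Ia = 0.2·(700/69) = 140/69 in ≈ 2.029 in
Excess rainfall: 2.230 − 2.029 = 0.201 in; P > Ia so Q > 0
Runoff Q = (P−Ia)²/(P−Ia+S) = (0.201)²/(0.201+10.145) = 1923769/492570300 ≈ 0.004 in

Q = 1923769/492570300 in ≈ 0.004 in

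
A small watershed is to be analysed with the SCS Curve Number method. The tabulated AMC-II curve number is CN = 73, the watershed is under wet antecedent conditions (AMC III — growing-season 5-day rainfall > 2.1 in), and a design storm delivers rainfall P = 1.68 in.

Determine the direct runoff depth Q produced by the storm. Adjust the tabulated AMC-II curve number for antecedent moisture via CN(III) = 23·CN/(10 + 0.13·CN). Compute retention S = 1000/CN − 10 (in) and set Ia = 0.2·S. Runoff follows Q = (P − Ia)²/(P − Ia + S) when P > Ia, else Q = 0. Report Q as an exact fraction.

CN(III) from CN(II)=73: (23·73)/(10 + 0.13·73) = 167900/1949 ≈ 86.147
Max retention: S = 1000/(167900/1949) − 10 = 2700/1679 in (≈ 1.608 in)
Initial abstraction Ia = S/5 = (2700/1679)/5 = 540/1679 ≈ 0.322 in
Since P=1.680 > Ia=0.322: effective rainfall P−Ia = 57018/41975 in
Runoff Q = (P−Ia)²/(P−Ia+S) = (1.358)²/(1.358+1.608) = 541842054/871107175 ≈ 0.622 in

Q = 541842054/871107175 in ≈ 0.622 in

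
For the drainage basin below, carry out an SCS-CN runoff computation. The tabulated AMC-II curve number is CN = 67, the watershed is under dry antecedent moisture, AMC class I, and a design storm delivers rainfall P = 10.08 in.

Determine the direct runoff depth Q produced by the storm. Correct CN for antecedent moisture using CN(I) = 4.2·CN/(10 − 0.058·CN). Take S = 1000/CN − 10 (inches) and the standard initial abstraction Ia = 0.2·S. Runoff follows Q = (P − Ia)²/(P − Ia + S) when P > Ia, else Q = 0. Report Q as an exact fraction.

Q = 2056078336/668876075 in ≈ 3.074 in

Adjust CN=67 to AMC I: 4.2·67/(10 − 0.058·67) → (1407/5) ÷ (3057/500) = 46900/1019 ≈ 46.026
Retention S: 1000/CN − 10 with CN=46.026 → S = 5500/469 ≈ 11.727 in
Ia = 0.2·(5500/469) = 1100/469 in ≈ 2.345 in
Excess rainfall: 10.080 − 2.345 = 7.735 in; P > Ia so Q > 0
Q = (90688/11725)²/((90688/11725) + 5500/469) = (8224313344/137475625)/(228188/11725) = 2056078336/668876075 in ≈ 3.074 in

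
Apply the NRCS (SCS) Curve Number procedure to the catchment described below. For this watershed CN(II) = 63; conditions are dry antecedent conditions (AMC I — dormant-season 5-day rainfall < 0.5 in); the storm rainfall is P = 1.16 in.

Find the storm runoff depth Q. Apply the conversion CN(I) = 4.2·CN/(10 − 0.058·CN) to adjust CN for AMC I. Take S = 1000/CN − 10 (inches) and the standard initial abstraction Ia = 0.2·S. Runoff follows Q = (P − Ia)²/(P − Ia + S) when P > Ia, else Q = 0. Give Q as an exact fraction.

Q = 0 in ≈ 0.000 in

Dry (AMC I): CN(I) = 4.2·63/(10 − 0.058·63) = (1323/5)/(3173/500) = 132300/3173 ≈ 41.696
Max retention: S = 1000/(132300/3173) − 10 = 18500/1323 in (≈ 13.983 in)
Ia = 0.2S: 0.2·13.983 = 2.797 in (exactly 3700/1323)
P = 1.160 ≤ Ia = 2.797 in: entire storm abstracted, Q = 0.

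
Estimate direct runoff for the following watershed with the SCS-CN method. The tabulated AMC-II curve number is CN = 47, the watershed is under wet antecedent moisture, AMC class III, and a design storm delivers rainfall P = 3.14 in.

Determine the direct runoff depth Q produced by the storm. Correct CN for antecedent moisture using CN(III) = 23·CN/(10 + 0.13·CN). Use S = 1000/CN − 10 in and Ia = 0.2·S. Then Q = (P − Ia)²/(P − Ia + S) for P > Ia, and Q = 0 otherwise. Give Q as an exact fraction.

CN(III) from CN(II)=47: (23·47)/(10 + 0.13·47) = 108100/1611 ≈ 67.101
Max retention: S = 1000/(108100/1611) − 10 = 5300/1081 in (≈ 4.903 in)
Ia = 0.2S: 0.2·4.903 = 0.981 in (exactly 1060/1081)
Since P=3.140 > Ia=0.981: effective rainfall P−Ia = 116717/54050 in
Runoff Q = (P−Ia)²/(P−Ia+S) = (2.159)²/(2.159+4.903) = 13622858089/20631803850 ≈ 0.660 in

Q = 13622858089/20631803850 in ≈ 0.660 in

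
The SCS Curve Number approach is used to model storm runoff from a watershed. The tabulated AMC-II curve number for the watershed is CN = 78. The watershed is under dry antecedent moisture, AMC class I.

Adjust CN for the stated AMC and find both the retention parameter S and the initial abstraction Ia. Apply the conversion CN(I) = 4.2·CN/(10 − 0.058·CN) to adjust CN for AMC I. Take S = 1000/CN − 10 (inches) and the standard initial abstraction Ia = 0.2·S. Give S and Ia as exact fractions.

Adjust CN=78 to AMC I: 4.2·78/(10 − 0.058·78) → (1638/5) ÷ (1369/250) = 81900/1369 ≈ 59.825
Max retention: S = 1000/(81900/1369) − 10 = 5500/819 in (≈ 6.716 in)
Ia = 0.2·(5500/819) = 1100/819 in ≈ 1.343 in

S = 5500/819 in ≈ 6.716 in; Ia = 1100/819 in ≈ 1.343 in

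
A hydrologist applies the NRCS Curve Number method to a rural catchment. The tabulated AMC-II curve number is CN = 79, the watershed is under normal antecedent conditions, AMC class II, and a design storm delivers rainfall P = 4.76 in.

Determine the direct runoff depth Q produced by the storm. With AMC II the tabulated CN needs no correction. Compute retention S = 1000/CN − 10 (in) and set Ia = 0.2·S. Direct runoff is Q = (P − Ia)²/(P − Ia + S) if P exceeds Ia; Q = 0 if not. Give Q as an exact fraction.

Average conditions: CN = 79 (no AMC adjustment).
Max retention: S = 1000/79 − 10 = 210/79 in (≈ 2.658 in)
Ia = 0.2·(210/79) = 42/79 in ≈ 0.532 in
Excess rainfall: 4.760 − 0.532 = 4.228 in; P > Ia so Q > 0
Q = (8351/1975)²/((8351/1975) + 210/79) = (69739201/3900625)/(13601/1975) = 9962743/3837425 in ≈ 2.596 in

Q = 9962743/3837425 in ≈ 2.596 in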